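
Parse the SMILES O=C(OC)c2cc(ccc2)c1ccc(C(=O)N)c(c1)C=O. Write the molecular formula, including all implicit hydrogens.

Walk through each heavy atom and fill implicit hydrogens from standard valence (C 4, N 3, O 2, S 2, halogen 1); for lowercase aromatic atoms, an aromatic c carries 1 H when it has two neighbours and 0 H with three, and aromatic n carries 0 H:
  atom 1: O, bond orders sum to 2 (valence 2) → 0 H
  atom 2: C, bond orders sum to 4 (valence 4) → 0 H
  atom 3: O, bond orders sum to 2 (valence 2) → 0 H
  atom 4: C, bond orders sum to 1 (valence 4) → 3 H
  atom 5: aromatic c, 3 neighbours → 0 H
  atom 6: aromatic c, 2 neighbours → 1 H
  atom 7: aromatic c, 3 neighbours → 0 H
  atom 8: aromatic c, 2 neighbours → 1 H
  atom 9: aromatic c, 2 neighbours → 1 H
  atom 10: aromatic c, 2 neighbours → 1 H
  atom 11: aromatic c, 3 neighbours → 0 H
  atom 12: aromatic c, 2 neighbours → 1 H
  atom 13: aromatic c, 2 neighbours → 1 H
  atom 14: aromatic c, 3 neighbours → 0 H
  atom 15: C, bond orders sum to 4 (valence 4) → 0 H
  atom 16: O, bond orders sum to 2 (valence 2) → 0 H
  atom 17: N, bond orders sum to 1 (valence 3) → 2 H
  atom 18: aromatic c, 3 neighbours → 0 H
  atom 19: aromatic c, 2 neighbours → 1 H
  atom 20: C, bond orders sum to 3 (valence 4) → 1 H
  atom 21: O, bond orders sum to 2 (valence 2) → 0 H
Totals → C:16, H:13, N:1, O:4.
In Hill order: C16H13NO4.

C16H13NO4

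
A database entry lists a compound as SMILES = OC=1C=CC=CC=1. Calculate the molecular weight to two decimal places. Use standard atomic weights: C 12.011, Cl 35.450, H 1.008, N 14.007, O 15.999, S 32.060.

First, the molecular formula is C6H6O (counting implicit H from valence).
  C: 6 × 12.011 = 72.066
  H: 6 × 1.008 = 6.048
  O: 1 × 15.999 = 15.999
Sum: 6×12.011 + 6×1.008 + 1×15.999 = 94.113 → 94.11 g/mol.

94.11 g/mol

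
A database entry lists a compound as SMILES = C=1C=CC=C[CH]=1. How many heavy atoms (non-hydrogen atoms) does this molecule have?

Every atom symbol written in the SMILES (organic subset) is one heavy atom; implicit H are not written.
Heavy atoms by element → C:6.
Total: 6.

6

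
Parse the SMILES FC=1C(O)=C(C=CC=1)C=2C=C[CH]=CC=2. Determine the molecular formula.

Walk through each heavy atom and fill implicit hydrogens from standard valence (C 4, N 3, O 2, S 2, halogen 1):
  atom 1: F (halogen, monovalent) → 0 H
  atom 2: C, bond orders sum to 4 (valence 4) → 0 H
  atom 3: C, bond orders sum to 4 (valence 4) → 0 H
  atom 4: O, bond orders sum to 1 (valence 2) → 1 H
  atom 5: C, bond orders sum to 4 (valence 4) → 0 H
  atom 6: C, bond orders sum to 3 (valence 4) → 1 H
  atom 7: C, bond orders sum to 3 (valence 4) → 1 H
  atom 8: C, bond orders sum to 3 (valence 4) → 1 H
  atom 9: C, bond orders sum to 4 (valence 4) → 0 H
  atom 10: C, bond orders sum to 3 (valence 4) → 1 H
  atom 11: C, bond orders sum to 3 (valence 4) → 1 H
  atom 12: C with explicit H count 1
  atom 13: C, bond orders sum to 3 (valence 4) → 1 H
  atom 14: C, bond orders sum to 3 (valence 4) → 1 H
Totals → C:12, H:9, F:1, O:1.

C12H9FO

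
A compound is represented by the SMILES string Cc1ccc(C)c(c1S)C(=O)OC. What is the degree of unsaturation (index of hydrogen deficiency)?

5

Molecular formula: C10H12O2S.
DoU = (2C + 2 + N − H − X) / 2, where X is the halogen count and O/S are ignored.
    = (2·10 + 2 + 0 − 12 − 0) / 2 = 10 / 2 = 5.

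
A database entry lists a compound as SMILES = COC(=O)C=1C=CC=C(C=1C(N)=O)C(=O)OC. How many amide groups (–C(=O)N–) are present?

The amide motif appears at heavy-atom position 11 in the SMILES.
Other groups present: 2 ester.
Amide count: 1.

1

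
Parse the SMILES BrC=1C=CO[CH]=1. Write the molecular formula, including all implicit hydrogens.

Walk through each heavy atom and fill implicit hydrogens from standard valence (C 4, N 3, O 2, S 2, halogen 1):
  atom 1: Br (halogen, monovalent) → 0 H
  atom 2: C, bond orders sum to 4 (valence 4) → 0 H
  atom 3: C, bond orders sum to 3 (valence 4) → 1 H
  atom 4: C, bond orders sum to 3 (valence 4) → 1 H
  atom 5: O, bond orders sum to 2 (valence 2) → 0 H
  atom 6: C with explicit H count 1
Totals → C:4, H:3, Br:1, O:1.
In Hill order: C4H3BrO.

C4H3BrO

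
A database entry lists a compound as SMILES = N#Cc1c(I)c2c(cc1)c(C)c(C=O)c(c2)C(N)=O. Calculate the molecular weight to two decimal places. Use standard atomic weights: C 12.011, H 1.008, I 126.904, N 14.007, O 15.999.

364.14 g/mol

First, the molecular formula is C14H9IN2O2 (counting implicit H from valence).
  C: 14 × 12.011 = 168.154
  H: 9 × 1.008 = 9.072
  I: 1 × 126.904 = 126.904
  N: 2 × 14.007 = 28.014
  O: 2 × 15.999 = 31.998
Sum: 14×12.011 + 9×1.008 + 1×126.904 + 2×14.007 + 2×15.999 = 364.142 → 364.14 g/mol.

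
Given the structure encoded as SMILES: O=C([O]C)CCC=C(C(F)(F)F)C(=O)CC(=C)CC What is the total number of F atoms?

3

Scan the SMILES for F atoms (remember two-letter symbols like Cl and Br are single atoms).
Fluorine count: 3.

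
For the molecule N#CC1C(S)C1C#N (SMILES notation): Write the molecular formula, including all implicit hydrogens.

C5H4N2S

Walk through each heavy atom and fill implicit hydrogens from standard valence (C 4, N 3, O 2, S 2, halogen 1):
  atom 1: N, bond orders sum to 3 (valence 3) → 0 H
  atom 2: C, bond orders sum to 4 (valence 4) → 0 H
  atom 3: C, bond orders sum to 3 (valence 4) → 1 H
  atom 4: C, bond orders sum to 3 (valence 4) → 1 H
  atom 5: S, bond orders sum to 1 (valence 2) → 1 H
  atom 6: C, bond orders sum to 3 (valence 4) → 1 H
  atom 7: C, bond orders sum to 4 (valence 4) → 0 H
  atom 8: N, bond orders sum to 3 (valence 3) → 0 H
Totals → C:5, H:4, N:2, S:1.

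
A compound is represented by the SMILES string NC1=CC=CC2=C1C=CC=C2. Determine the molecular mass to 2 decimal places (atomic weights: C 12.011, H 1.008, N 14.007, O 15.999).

First, the molecular formula is C10H9N (counting implicit H from valence).
  C: 10 × 12.011 = 120.110
  H: 9 × 1.008 = 9.072
  N: 1 × 14.007 = 14.007
Sum: 10×12.011 + 9×1.008 + 1×14.007 = 143.189 → 143.19 g/mol.

143.19 g/mol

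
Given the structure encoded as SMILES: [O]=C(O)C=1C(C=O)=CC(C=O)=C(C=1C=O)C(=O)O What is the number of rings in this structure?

1

In SMILES, each pair of matching ring-closure digits denotes one ring-closing bond; the number of such bonds equals the number of independent rings.
Ring-closure bonds here: 1.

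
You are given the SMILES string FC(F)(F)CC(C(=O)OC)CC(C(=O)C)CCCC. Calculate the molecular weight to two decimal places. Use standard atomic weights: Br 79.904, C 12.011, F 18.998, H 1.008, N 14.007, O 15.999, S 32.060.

282.30 g/mol

First, the molecular formula is C13H21F3O3 (counting implicit H from valence).
  C: 13 × 12.011 = 156.143
  F: 3 × 18.998 = 56.994
  H: 21 × 1.008 = 21.168
  O: 3 × 15.999 = 47.997
Sum: 13×12.011 + 3×18.998 + 21×1.008 + 3×15.999 = 282.302 → 282.30 g/mol.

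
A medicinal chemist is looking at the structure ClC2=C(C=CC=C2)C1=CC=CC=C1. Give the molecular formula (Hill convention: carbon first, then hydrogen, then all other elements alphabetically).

Walk through each heavy atom and fill implicit hydrogens from standard valence (C 4, N 3, O 2, S 2, halogen 1):
  atom 1: Cl (halogen, monovalent) → 0 H
  atom 2: C, bond orders sum to 4 (valence 4) → 0 H
  atom 3: C, bond orders sum to 4 (valence 4) → 0 H
  atom 4: C, bond orders sum to 3 (valence 4) → 1 H
  atom 5: C, bond orders sum to 3 (valence 4) → 1 H
  atom 6: C, bond orders sum to 3 (valence 4) → 1 H
  atom 7: C, bond orders sum to 3 (valence 4) → 1 H
  atom 8: C, bond orders sum to 4 (valence 4) → 0 H
  atom 9: C, bond orders sum to 3 (valence 4) → 1 H
  atom 10: C, bond orders sum to 3 (valence 4) → 1 H
  atom 11: C, bond orders sum to 3 (valence 4) → 1 H
  atom 12: C, bond orders sum to 3 (valence 4) → 1 H
  atom 13: C, bond orders sum to 3 (valence 4) → 1 H
Totals → C:12, H:9, Cl:1.
In Hill order: C12H9Cl.

C12H9Cl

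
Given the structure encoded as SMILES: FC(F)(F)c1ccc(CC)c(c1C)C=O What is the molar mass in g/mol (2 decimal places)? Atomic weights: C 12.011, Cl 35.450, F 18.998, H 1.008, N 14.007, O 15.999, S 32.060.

First, the molecular formula is C11H11F3O (counting implicit H from valence).
  C: 11 × 12.011 = 132.121
  F: 3 × 18.998 = 56.994
  H: 11 × 1.008 = 11.088
  O: 1 × 15.999 = 15.999
Sum: 11×12.011 + 3×18.998 + 11×1.008 + 1×15.999 = 216.202 → 216.20 g/mol.

216.20 g/mol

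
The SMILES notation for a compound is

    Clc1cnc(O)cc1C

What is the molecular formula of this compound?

Walk through each heavy atom and fill implicit hydrogens from standard valence (C 4, N 3, O 2, S 2, halogen 1); for lowercase aromatic atoms, an aromatic c carries 1 H when it has two neighbours and 0 H with three, and aromatic n carries 0 H:
  atom 1: Cl (halogen, monovalent) → 0 H
  atom 2: aromatic c, 3 neighbours → 0 H
  atom 3: aromatic c, 2 neighbours → 1 H
  atom 4: aromatic n, 2 neighbours → 0 H
  atom 5: aromatic c, 3 neighbours → 0 H
  atom 6: O, bond orders sum to 1 (valence 2) → 1 H
  atom 7: aromatic c, 2 neighbours → 1 H
  atom 8: aromatic c, 3 neighbours → 0 H
  atom 9: C, bond orders sum to 1 (valence 4) → 3 H
Totals → C:6, H:6, Cl:1, N:1, O:1.

C6H6ClNO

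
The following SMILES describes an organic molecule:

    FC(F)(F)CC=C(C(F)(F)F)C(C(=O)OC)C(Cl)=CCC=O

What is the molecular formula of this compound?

Walk through each heavy atom and fill implicit hydrogens from standard valence (C 4, N 3, O 2, S 2, halogen 1):
  atom 1: F (halogen, monovalent) → 0 H
  atom 2: C, bond orders sum to 4 (valence 4) → 0 H
  atom 3: F (halogen, monovalent) → 0 H
  atom 4: F (halogen, monovalent) → 0 H
  atom 5: C, bond orders sum to 2 (valence 4) → 2 H
  atom 6: C, bond orders sum to 3 (valence 4) → 1 H
  atom 7: C, bond orders sum to 4 (valence 4) → 0 H
  atom 8: C, bond orders sum to 4 (valence 4) → 0 H
  atom 9: F (halogen, monovalent) → 0 H
  atom 10: F (halogen, monovalent) → 0 H
  atom 11: F (halogen, monovalent) → 0 H
  atom 12: C, bond orders sum to 3 (valence 4) → 1 H
  atom 13: C, bond orders sum to 4 (valence 4) → 0 H
  atom 14: O, bond orders sum to 2 (valence 2) → 0 H
  atom 15: O, bond orders sum to 2 (valence 2) → 0 H
  atom 16: C, bond orders sum to 1 (valence 4) → 3 H
  atom 17: C, bond orders sum to 4 (valence 4) → 0 H
  atom 18: Cl (halogen, monovalent) → 0 H
  atom 19: C, bond orders sum to 3 (valence 4) → 1 H
  atom 20: C, bond orders sum to 2 (valence 4) → 2 H
  atom 21: C, bond orders sum to 3 (valence 4) → 1 H
  atom 22: O, bond orders sum to 2 (valence 2) → 0 H
Totals → C:12, H:11, Cl:1, F:6, O:3.
In Hill order: C12H11ClF6O3.

C12H11ClF6O3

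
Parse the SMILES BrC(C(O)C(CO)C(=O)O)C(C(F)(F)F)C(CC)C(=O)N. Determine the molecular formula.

Walk through each heavy atom and fill implicit hydrogens from standard valence (C 4, N 3, O 2, S 2, halogen 1):
  atom 1: Br (halogen, monovalent) → 0 H
  atom 2: C, bond orders sum to 3 (valence 4) → 1 H
  atom 3: C, bond orders sum to 3 (valence 4) → 1 H
  atom 4: O, bond orders sum to 1 (valence 2) → 1 H
  atom 5: C, bond orders sum to 3 (valence 4) → 1 H
  atom 6: C, bond orders sum to 2 (valence 4) → 2 H
  atom 7: O, bond orders sum to 1 (valence 2) → 1 H
  atom 8: C, bond orders sum to 4 (valence 4) → 0 H
  atom 9: O, bond orders sum to 2 (valence 2) → 0 H
  atom 10: O, bond orders sum to 1 (valence 2) → 1 H
  atom 11: C, bond orders sum to 3 (valence 4) → 1 H
  atom 12: C, bond orders sum to 4 (valence 4) → 0 H
  atom 13: F (halogen, monovalent) → 0 H
  atom 14: F (halogen, monovalent) → 0 H
  atom 15: F (halogen, monovalent) → 0 H
  atom 16: C, bond orders sum to 3 (valence 4) → 1 H
  atom 17: C, bond orders sum to 2 (valence 4) → 2 H
  atom 18: C, bond orders sum to 1 (valence 4) → 3 H
  atom 19: C, bond orders sum to 4 (valence 4) → 0 H
  atom 20: O, bond orders sum to 2 (valence 2) → 0 H
  atom 21: N, bond orders sum to 1 (valence 3) → 2 H
Totals → C:11, H:17, Br:1, F:3, N:1, O:5.

C11H17BrF3NO5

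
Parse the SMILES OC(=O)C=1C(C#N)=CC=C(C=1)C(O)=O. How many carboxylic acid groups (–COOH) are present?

The carboxylic acid motif appears at heavy-atom positions 2, 12 in the SMILES.
Other groups present: 1 nitrile.
Carboxylic acid count: 2.

2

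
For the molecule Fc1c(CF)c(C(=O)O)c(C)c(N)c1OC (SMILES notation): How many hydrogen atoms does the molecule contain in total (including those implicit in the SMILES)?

11

Walk through each heavy atom and fill implicit hydrogens from standard valence (C 4, N 3, O 2, S 2, halogen 1); for lowercase aromatic atoms, an aromatic c carries 1 H when it has two neighbours and 0 H with three, and aromatic n carries 0 H:
  atom 1: F (halogen, monovalent) → 0 H
  atom 2: aromatic c, 3 neighbours → 0 H
  atom 3: aromatic c, 3 neighbours → 0 H
  atom 4: C, bond orders sum to 2 (valence 4) → 2 H
  atom 5: F (halogen, monovalent) → 0 H
  atom 6: aromatic c, 3 neighbours → 0 H
  atom 7: C, bond orders sum to 4 (valence 4) → 0 H
  atom 8: O, bond orders sum to 2 (valence 2) → 0 H
  atom 9: O, bond orders sum to 1 (valence 2) → 1 H
  atom 10: aromatic c, 3 neighbours → 0 H
  atom 11: C, bond orders sum to 1 (valence 4) → 3 H
  atom 12: aromatic c, 3 neighbours → 0 H
  atom 13: N, bond orders sum to 1 (valence 3) → 2 H
  atom 14: aromatic c, 3 neighbours → 0 H
  atom 15: O, bond orders sum to 2 (valence 2) → 0 H
  atom 16: C, bond orders sum to 1 (valence 4) → 3 H
Total hydrogens: 11.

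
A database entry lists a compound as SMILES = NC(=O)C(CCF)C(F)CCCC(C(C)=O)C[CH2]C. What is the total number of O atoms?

Scan the SMILES for O atoms (remember two-letter symbols like Cl and Br are single atoms).
Oxygen count: 2.

2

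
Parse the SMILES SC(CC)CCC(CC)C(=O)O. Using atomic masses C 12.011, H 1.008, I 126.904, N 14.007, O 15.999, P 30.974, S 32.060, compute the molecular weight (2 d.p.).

190.30 g/mol

First, the molecular formula is C9H18O2S (counting implicit H from valence).
  C: 9 × 12.011 = 108.099
  H: 18 × 1.008 = 18.144
  O: 2 × 15.999 = 31.998
  S: 1 × 32.060 = 32.060
Sum: 9×12.011 + 18×1.008 + 2×15.999 + 1×32.060 = 190.301 → 190.30 g/mol.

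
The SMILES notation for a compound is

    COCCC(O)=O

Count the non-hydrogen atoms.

Every atom symbol written in the SMILES (organic subset) is one heavy atom; implicit H are not written.
Heavy atoms by element → C:4, O:3.
Total: 7.

7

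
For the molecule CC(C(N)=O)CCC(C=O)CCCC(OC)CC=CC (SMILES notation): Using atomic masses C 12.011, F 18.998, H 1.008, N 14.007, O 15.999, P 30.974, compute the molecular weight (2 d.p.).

First, the molecular formula is C16H29NO3 (counting implicit H from valence).
  C: 16 × 12.011 = 192.176
  H: 29 × 1.008 = 29.232
  N: 1 × 14.007 = 14.007
  O: 3 × 15.999 = 47.997
Sum: 16×12.011 + 29×1.008 + 1×14.007 + 3×15.999 = 283.412 → 283.41 g/mol.

283.41 g/mol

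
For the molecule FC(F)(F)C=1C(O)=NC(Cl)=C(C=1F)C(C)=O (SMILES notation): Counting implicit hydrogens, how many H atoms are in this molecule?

Walk through each heavy atom and fill implicit hydrogens from standard valence (C 4, N 3, O 2, S 2, halogen 1):
  atom 1: F (halogen, monovalent) → 0 H
  atom 2: C, bond orders sum to 4 (valence 4) → 0 H
  atom 3: F (halogen, monovalent) → 0 H
  atom 4: F (halogen, monovalent) → 0 H
  atom 5: C, bond orders sum to 4 (valence 4) → 0 H
  atom 6: C, bond orders sum to 4 (valence 4) → 0 H
  atom 7: O, bond orders sum to 1 (valence 2) → 1 H
  atom 8: N, bond orders sum to 3 (valence 3) → 0 H
  atom 9: C, bond orders sum to 4 (valence 4) → 0 H
  atom 10: Cl (halogen, monovalent) → 0 H
  atom 11: C, bond orders sum to 4 (valence 4) → 0 H
  atom 12: C, bond orders sum to 4 (valence 4) → 0 H
  atom 13: F (halogen, monovalent) → 0 H
  atom 14: C, bond orders sum to 4 (valence 4) → 0 H
  atom 15: C, bond orders sum to 1 (valence 4) → 3 H
  atom 16: O, bond orders sum to 2 (valence 2) → 0 H
Total hydrogens: 4.

4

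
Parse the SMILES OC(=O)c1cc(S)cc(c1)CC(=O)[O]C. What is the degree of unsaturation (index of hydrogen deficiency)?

Molecular formula: C10H10O4S.
DoU = (2C + 2 + N − H − X) / 2, where X is the halogen count and O/S are ignored.
    = (2·10 + 2 + 0 − 10 − 0) / 2 = 12 / 2 = 6.

6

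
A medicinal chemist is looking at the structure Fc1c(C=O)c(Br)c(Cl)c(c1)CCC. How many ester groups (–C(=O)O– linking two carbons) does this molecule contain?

Scan the SMILES for the ester motif — none present.
Groups that are present: 1 aldehyde.

0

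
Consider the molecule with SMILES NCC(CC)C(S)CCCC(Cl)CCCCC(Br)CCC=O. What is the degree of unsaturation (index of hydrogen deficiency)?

1

Degree of unsaturation = (number of rings) + (number of π bonds).
Ring closures in the SMILES: 0.
π bonds: 1 double bond (each 1 DoU) → 1 DoU from unsaturation.
Total DoU = 0 + 1 = 1.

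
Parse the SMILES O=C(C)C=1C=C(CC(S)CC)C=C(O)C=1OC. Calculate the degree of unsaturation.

5

Degree of unsaturation = (number of rings) + (number of π bonds).
Ring closures in the SMILES: 1.
π bonds: 4 double bonds (each 1 DoU) → 4 DoU from unsaturation.
Total DoU = 1 + 4 = 5.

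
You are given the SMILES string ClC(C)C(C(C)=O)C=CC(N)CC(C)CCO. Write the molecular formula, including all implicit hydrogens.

Walk through each heavy atom and fill implicit hydrogens from standard valence (C 4, N 3, O 2, S 2, halogen 1):
  atom 1: Cl (halogen, monovalent) → 0 H
  atom 2: C, bond orders sum to 3 (valence 4) → 1 H
  atom 3: C, bond orders sum to 1 (valence 4) → 3 H
  atom 4: C, bond orders sum to 3 (valence 4) → 1 H
  atom 5: C, bond orders sum to 4 (valence 4) → 0 H
  atom 6: C, bond orders sum to 1 (valence 4) → 3 H
  atom 7: O, bond orders sum to 2 (valence 2) → 0 H
  atom 8: C, bond orders sum to 3 (valence 4) → 1 H
  atom 9: C, bond orders sum to 3 (valence 4) → 1 H
  atom 10: C, bond orders sum to 3 (valence 4) → 1 H
  atom 11: N, bond orders sum to 1 (valence 3) → 2 H
  atom 12: C, bond orders sum to 2 (valence 4) → 2 H
  atom 13: C, bond orders sum to 3 (valence 4) → 1 H
  atom 14: C, bond orders sum to 1 (valence 4) → 3 H
  atom 15: C, bond orders sum to 2 (valence 4) → 2 H
  atom 16: C, bond orders sum to 2 (valence 4) → 2 H
  atom 17: O, bond orders sum to 1 (valence 2) → 1 H
Totals → C:13, H:24, Cl:1, N:1, O:2.

C13H24ClNO2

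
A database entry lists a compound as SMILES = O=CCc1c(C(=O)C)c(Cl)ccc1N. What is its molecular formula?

Walk through each heavy atom and fill implicit hydrogens from standard valence (C 4, N 3, O 2, S 2, halogen 1); for lowercase aromatic atoms, an aromatic c carries 1 H when it has two neighbours and 0 H with three, and aromatic n carries 0 H:
  atom 1: O, bond orders sum to 2 (valence 2) → 0 H
  atom 2: C, bond orders sum to 3 (valence 4) → 1 H
  atom 3: C, bond orders sum to 2 (valence 4) → 2 H
  atom 4: aromatic c, 3 neighbours → 0 H
  atom 5: aromatic c, 3 neighbours → 0 H
  atom 6: C, bond orders sum to 4 (valence 4) → 0 H
  atom 7: O, bond orders sum to 2 (valence 2) → 0 H
  atom 8: C, bond orders sum to 1 (valence 4) → 3 H
  atom 9: aromatic c, 3 neighbours → 0 H
  atom 10: Cl (halogen, monovalent) → 0 H
  atom 11: aromatic c, 2 neighbours → 1 H
  atom 12: aromatic c, 2 neighbours → 1 H
  atom 13: aromatic c, 3 neighbours → 0 H
  atom 14: N, bond orders sum to 1 (valence 3) → 2 H
Totals → C:10, H:10, Cl:1, N:1, O:2.

C10H10ClNO2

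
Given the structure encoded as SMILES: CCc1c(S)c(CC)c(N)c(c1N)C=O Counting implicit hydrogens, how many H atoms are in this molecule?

16

Walk through each heavy atom and fill implicit hydrogens from standard valence (C 4, N 3, O 2, S 2, halogen 1); for lowercase aromatic atoms, an aromatic c carries 1 H when it has two neighbours and 0 H with three, and aromatic n carries 0 H:
  atom 1: C, bond orders sum to 1 (valence 4) → 3 H
  atom 2: C, bond orders sum to 2 (valence 4) → 2 H
  atom 3: aromatic c, 3 neighbours → 0 H
  atom 4: aromatic c, 3 neighbours → 0 H
  atom 5: S, bond orders sum to 1 (valence 2) → 1 H
  atom 6: aromatic c, 3 neighbours → 0 H
  atom 7: C, bond orders sum to 2 (valence 4) → 2 H
  atom 8: C, bond orders sum to 1 (valence 4) → 3 H
  atom 9: aromatic c, 3 neighbours → 0 H
  atom 10: N, bond orders sum to 1 (valence 3) → 2 H
  atom 11: aromatic c, 3 neighbours → 0 H
  atom 12: aromatic c, 3 neighbours → 0 H
  atom 13: N, bond orders sum to 1 (valence 3) → 2 H
  atom 14: C, bond orders sum to 3 (valence 4) → 1 H
  atom 15: O, bond orders sum to 2 (valence 2) → 0 H
Total hydrogens: 16.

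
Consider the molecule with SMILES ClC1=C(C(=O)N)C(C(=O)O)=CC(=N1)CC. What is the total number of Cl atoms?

1

Scan the SMILES for Cl atoms (remember two-letter symbols like Cl and Br are single atoms).
Chlorine count: 1.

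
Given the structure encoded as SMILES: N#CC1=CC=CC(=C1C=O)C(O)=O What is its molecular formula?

C9H5NO3

Walk through each heavy atom and fill implicit hydrogens from standard valence (C 4, N 3, O 2, S 2, halogen 1):
  atom 1: N, bond orders sum to 3 (valence 3) → 0 H
  atom 2: C, bond orders sum to 4 (valence 4) → 0 H
  atom 3: C, bond orders sum to 4 (valence 4) → 0 H
  atom 4: C, bond orders sum to 3 (valence 4) → 1 H
  atom 5: C, bond orders sum to 3 (valence 4) → 1 H
  atom 6: C, bond orders sum to 3 (valence 4) → 1 H
  atom 7: C, bond orders sum to 4 (valence 4) → 0 H
  atom 8: C, bond orders sum to 4 (valence 4) → 0 H
  atom 9: C, bond orders sum to 3 (valence 4) → 1 H
  atom 10: O, bond orders sum to 2 (valence 2) → 0 H
  atom 11: C, bond orders sum to 4 (valence 4) → 0 H
  atom 12: O, bond orders sum to 1 (valence 2) → 1 H
  atom 13: O, bond orders sum to 2 (valence 2) → 0 H
Totals → C:9, H:5, N:1, O:3.
In Hill order: C9H5NO3.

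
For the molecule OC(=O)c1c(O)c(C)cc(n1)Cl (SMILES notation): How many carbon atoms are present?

7

Count every carbon token in the SMILES (each C, including those in ring-closure positions and inside branches).
Carbon count: 7.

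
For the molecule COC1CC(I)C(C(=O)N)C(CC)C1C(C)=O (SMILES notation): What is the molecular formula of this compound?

C12H20INO3

Walk through each heavy atom and fill implicit hydrogens from standard valence (C 4, N 3, O 2, S 2, halogen 1):
  atom 1: C, bond orders sum to 1 (valence 4) → 3 H
  atom 2: O, bond orders sum to 2 (valence 2) → 0 H
  atom 3: C, bond orders sum to 3 (valence 4) → 1 H
  atom 4: C, bond orders sum to 2 (valence 4) → 2 H
  atom 5: C, bond orders sum to 3 (valence 4) → 1 H
  atom 6: I (halogen, monovalent) → 0 H
  atom 7: C, bond orders sum to 3 (valence 4) → 1 H
  atom 8: C, bond orders sum to 4 (valence 4) → 0 H
  atom 9: O, bond orders sum to 2 (valence 2) → 0 H
  atom 10: N, bond orders sum to 1 (valence 3) → 2 H
  atom 11: C, bond orders sum to 3 (valence 4) → 1 H
  atom 12: C, bond orders sum to 2 (valence 4) → 2 H
  atom 13: C, bond orders sum to 1 (valence 4) → 3 H
  atom 14: C, bond orders sum to 3 (valence 4) → 1 H
  atom 15: C, bond orders sum to 4 (valence 4) → 0 H
  atom 16: C, bond orders sum to 1 (valence 4) → 3 H
  atom 17: O, bond orders sum to 2 (valence 2) → 0 H
Totals → C:12, H:20, I:1, N:1, O:3.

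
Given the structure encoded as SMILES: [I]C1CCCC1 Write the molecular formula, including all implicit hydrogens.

Walk through each heavy atom and fill implicit hydrogens from standard valence (C 4, N 3, O 2, S 2, halogen 1):
  atom 1: I with explicit H count 0
  atom 2: C, bond orders sum to 3 (valence 4) → 1 H
  atom 3: C, bond orders sum to 2 (valence 4) → 2 H
  atom 4: C, bond orders sum to 2 (valence 4) → 2 H
  atom 5: C, bond orders sum to 2 (valence 4) → 2 H
  atom 6: C, bond orders sum to 2 (valence 4) → 2 H
Totals → C:5, H:9, I:1.

C5H9I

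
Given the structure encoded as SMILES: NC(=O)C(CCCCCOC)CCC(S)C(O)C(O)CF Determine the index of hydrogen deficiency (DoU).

1

Degree of unsaturation = (number of rings) + (number of π bonds).
Ring closures in the SMILES: 0.
π bonds: 1 double bond (each 1 DoU) → 1 DoU from unsaturation.
Total DoU = 0 + 1 = 1.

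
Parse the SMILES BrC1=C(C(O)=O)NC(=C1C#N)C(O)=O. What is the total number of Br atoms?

Scan the SMILES for Br atoms (remember two-letter symbols like Cl and Br are single atoms).
Bromine count: 1.

1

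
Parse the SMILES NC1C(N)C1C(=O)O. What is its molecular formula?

C4H8N2O2

Walk through each heavy atom and fill implicit hydrogens from standard valence (C 4, N 3, O 2, S 2, halogen 1):
  atom 1: N, bond orders sum to 1 (valence 3) → 2 H
  atom 2: C, bond orders sum to 3 (valence 4) → 1 H
  atom 3: C, bond orders sum to 3 (valence 4) → 1 H
  atom 4: N, bond orders sum to 1 (valence 3) → 2 H
  atom 5: C, bond orders sum to 3 (valence 4) → 1 H
  atom 6: C, bond orders sum to 4 (valence 4) → 0 H
  atom 7: O, bond orders sum to 2 (valence 2) → 0 H
  atom 8: O, bond orders sum to 1 (valence 2) → 1 H
Totals → C:4, H:8, N:2, O:2.
In Hill order: C4H8N2O2.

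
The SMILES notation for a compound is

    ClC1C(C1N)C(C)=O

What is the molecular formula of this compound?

C5H8ClNO

Walk through each heavy atom and fill implicit hydrogens from standard valence (C 4, N 3, O 2, S 2, halogen 1):
  atom 1: Cl (halogen, monovalent) → 0 H
  atom 2: C, bond orders sum to 3 (valence 4) → 1 H
  atom 3: C, bond orders sum to 3 (valence 4) → 1 H
  atom 4: C, bond orders sum to 3 (valence 4) → 1 H
  atom 5: N, bond orders sum to 1 (valence 3) → 2 H
  atom 6: C, bond orders sum to 4 (valence 4) → 0 H
  atom 7: C, bond orders sum to 1 (valence 4) → 3 H
  atom 8: O, bond orders sum to 2 (valence 2) → 0 H
Totals → C:5, H:8, Cl:1, N:1, O:1.
In Hill order: C5H8ClNO.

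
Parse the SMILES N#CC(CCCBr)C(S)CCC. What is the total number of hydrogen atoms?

16

Walk through each heavy atom and fill implicit hydrogens from standard valence (C 4, N 3, O 2, S 2, halogen 1):
  atom 1: N, bond orders sum to 3 (valence 3) → 0 H
  atom 2: C, bond orders sum to 4 (valence 4) → 0 H
  atom 3: C, bond orders sum to 3 (valence 4) → 1 H
  atom 4: C, bond orders sum to 2 (valence 4) → 2 H
  atom 5: C, bond orders sum to 2 (valence 4) → 2 H
  atom 6: C, bond orders sum to 2 (valence 4) → 2 H
  atom 7: Br (halogen, monovalent) → 0 H
  atom 8: C, bond orders sum to 3 (valence 4) → 1 H
  atom 9: S, bond orders sum to 1 (valence 2) → 1 H
  atom 10: C, bond orders sum to 2 (valence 4) → 2 H
  atom 11: C, bond orders sum to 2 (valence 4) → 2 H
  atom 12: C, bond orders sum to 1 (valence 4) → 3 H
Total hydrogens: 16.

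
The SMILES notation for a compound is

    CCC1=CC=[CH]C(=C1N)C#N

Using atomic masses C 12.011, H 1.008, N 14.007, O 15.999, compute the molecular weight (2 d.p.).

146.19 g/mol

First, the molecular formula is C9H10N2 (counting implicit H from valence).
  C: 9 × 12.011 = 108.099
  H: 10 × 1.008 = 10.080
  N: 2 × 14.007 = 28.014
Sum: 9×12.011 + 10×1.008 + 2×14.007 = 146.193 → 146.19 g/mol.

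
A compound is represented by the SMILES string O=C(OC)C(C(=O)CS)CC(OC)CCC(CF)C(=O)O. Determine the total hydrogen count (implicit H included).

21

Walk through each heavy atom and fill implicit hydrogens from standard valence (C 4, N 3, O 2, S 2, halogen 1):
  atom 1: O, bond orders sum to 2 (valence 2) → 0 H
  atom 2: C, bond orders sum to 4 (valence 4) → 0 H
  atom 3: O, bond orders sum to 2 (valence 2) → 0 H
  atom 4: C, bond orders sum to 1 (valence 4) → 3 H
  atom 5: C, bond orders sum to 3 (valence 4) → 1 H
  atom 6: C, bond orders sum to 4 (valence 4) → 0 H
  atom 7: O, bond orders sum to 2 (valence 2) → 0 H
  atom 8: C, bond orders sum to 2 (valence 4) → 2 H
  atom 9: S, bond orders sum to 1 (valence 2) → 1 H
  atom 10: C, bond orders sum to 2 (valence 4) → 2 H
  atom 11: C, bond orders sum to 3 (valence 4) → 1 H
  atom 12: O, bond orders sum to 2 (valence 2) → 0 H
  atom 13: C, bond orders sum to 1 (valence 4) → 3 H
  atom 14: C, bond orders sum to 2 (valence 4) → 2 H
  atom 15: C, bond orders sum to 2 (valence 4) → 2 H
  atom 16: C, bond orders sum to 3 (valence 4) → 1 H
  atom 17: C, bond orders sum to 2 (valence 4) → 2 H
  atom 18: F (halogen, monovalent) → 0 H
  atom 19: C, bond orders sum to 4 (valence 4) → 0 H
  atom 20: O, bond orders sum to 2 (valence 2) → 0 H
  atom 21: O, bond orders sum to 1 (valence 2) → 1 H
Total hydrogens: 21.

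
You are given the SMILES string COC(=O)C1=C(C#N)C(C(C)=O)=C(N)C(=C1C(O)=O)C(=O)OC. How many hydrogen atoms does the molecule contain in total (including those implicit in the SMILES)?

Walk through each heavy atom and fill implicit hydrogens from standard valence (C 4, N 3, O 2, S 2, halogen 1):
  atom 1: C, bond orders sum to 1 (valence 4) → 3 H
  atom 2: O, bond orders sum to 2 (valence 2) → 0 H
  atom 3: C, bond orders sum to 4 (valence 4) → 0 H
  atom 4: O, bond orders sum to 2 (valence 2) → 0 H
  atom 5: C, bond orders sum to 4 (valence 4) → 0 H
  atom 6: C, bond orders sum to 4 (valence 4) → 0 H
  atom 7: C, bond orders sum to 4 (valence 4) → 0 H
  atom 8: N, bond orders sum to 3 (valence 3) → 0 H
  atom 9: C, bond orders sum to 4 (valence 4) → 0 H
  atom 10: C, bond orders sum to 4 (valence 4) → 0 H
  atom 11: C, bond orders sum to 1 (valence 4) → 3 H
  atom 12: O, bond orders sum to 2 (valence 2) → 0 H
  atom 13: C, bond orders sum to 4 (valence 4) → 0 H
  atom 14: N, bond orders sum to 1 (valence 3) → 2 H
  atom 15: C, bond orders sum to 4 (valence 4) → 0 H
  atom 16: C, bond orders sum to 4 (valence 4) → 0 H
  atom 17: C, bond orders sum to 4 (valence 4) → 0 H
  atom 18: O, bond orders sum to 1 (valence 2) → 1 H
  atom 19: O, bond orders sum to 2 (valence 2) → 0 H
  atom 20: C, bond orders sum to 4 (valence 4) → 0 H
  atom 21: O, bond orders sum to 2 (valence 2) → 0 H
  atom 22: O, bond orders sum to 2 (valence 2) → 0 H
  atom 23: C, bond orders sum to 1 (valence 4) → 3 H
Total hydrogens: 12.

12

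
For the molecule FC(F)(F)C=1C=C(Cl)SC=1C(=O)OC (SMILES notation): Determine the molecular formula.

C7H4ClF3O2S

Walk through each heavy atom and fill implicit hydrogens from standard valence (C 4, N 3, O 2, S 2, halogen 1):
  atom 1: F (halogen, monovalent) → 0 H
  atom 2: C, bond orders sum to 4 (valence 4) → 0 H
  atom 3: F (halogen, monovalent) → 0 H
  atom 4: F (halogen, monovalent) → 0 H
  atom 5: C, bond orders sum to 4 (valence 4) → 0 H
  atom 6: C, bond orders sum to 3 (valence 4) → 1 H
  atom 7: C, bond orders sum to 4 (valence 4) → 0 H
  atom 8: Cl (halogen, monovalent) → 0 H
  atom 9: S, bond orders sum to 2 (valence 2) → 0 H
  atom 10: C, bond orders sum to 4 (valence 4) → 0 H
  atom 11: C, bond orders sum to 4 (valence 4) → 0 H
  atom 12: O, bond orders sum to 2 (valence 2) → 0 H
  atom 13: O, bond orders sum to 2 (valence 2) → 0 H
  atom 14: C, bond orders sum to 1 (valence 4) → 3 H
Totals → C:7, H:4, Cl:1, F:3, O:2, S:1.
In Hill order: C7H4ClF3O2S.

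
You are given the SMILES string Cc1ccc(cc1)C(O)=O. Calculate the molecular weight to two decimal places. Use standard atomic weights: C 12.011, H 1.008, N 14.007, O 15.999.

First, the molecular formula is C8H8O2 (counting implicit H from valence).
  C: 8 × 12.011 = 96.088
  H: 8 × 1.008 = 8.064
  O: 2 × 15.999 = 31.998
Sum: 8×12.011 + 8×1.008 + 2×15.999 = 136.150 → 136.15 g/mol.

136.15 g/mol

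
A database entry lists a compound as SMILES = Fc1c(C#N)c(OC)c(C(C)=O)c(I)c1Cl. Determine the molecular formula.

C10H6ClFINO2

Walk through each heavy atom and fill implicit hydrogens from standard valence (C 4, N 3, O 2, S 2, halogen 1); for lowercase aromatic atoms, an aromatic c carries 1 H when it has two neighbours and 0 H with three, and aromatic n carries 0 H:
  atom 1: F (halogen, monovalent) → 0 H
  atom 2: aromatic c, 3 neighbours → 0 H
  atom 3: aromatic c, 3 neighbours → 0 H
  atom 4: C, bond orders sum to 4 (valence 4) → 0 H
  atom 5: N, bond orders sum to 3 (valence 3) → 0 H
  atom 6: aromatic c, 3 neighbours → 0 H
  atom 7: O, bond orders sum to 2 (valence 2) → 0 H
  atom 8: C, bond orders sum to 1 (valence 4) → 3 H
  atom 9: aromatic c, 3 neighbours → 0 H
  atom 10: C, bond orders sum to 4 (valence 4) → 0 H
  atom 11: C, bond orders sum to 1 (valence 4) → 3 H
  atom 12: O, bond orders sum to 2 (valence 2) → 0 H
  atom 13: aromatic c, 3 neighbours → 0 H
  atom 14: I (halogen, monovalent) → 0 H
  atom 15: aromatic c, 3 neighbours → 0 H
  atom 16: Cl (halogen, monovalent) → 0 H
Totals → C:10, H:6, Cl:1, F:1, I:1, N:1, O:2.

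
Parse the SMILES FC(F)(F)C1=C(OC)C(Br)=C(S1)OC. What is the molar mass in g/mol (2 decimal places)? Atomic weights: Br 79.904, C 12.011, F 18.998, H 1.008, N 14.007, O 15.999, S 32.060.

291.08 g/mol

First, the molecular formula is C7H6BrF3O2S (counting implicit H from valence).
  Br: 1 × 79.904 = 79.904
  C: 7 × 12.011 = 84.077
  F: 3 × 18.998 = 56.994
  H: 6 × 1.008 = 6.048
  O: 2 × 15.999 = 31.998
  S: 1 × 32.060 = 32.060
Sum: 1×79.904 + 7×12.011 + 3×18.998 + 6×1.008 + 2×15.999 + 1×32.060 = 291.081 → 291.08 g/mol.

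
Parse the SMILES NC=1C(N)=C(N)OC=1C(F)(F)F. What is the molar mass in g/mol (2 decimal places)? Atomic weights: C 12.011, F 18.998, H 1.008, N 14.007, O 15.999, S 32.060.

First, the molecular formula is C5H6F3N3O (counting implicit H from valence).
  C: 5 × 12.011 = 60.055
  F: 3 × 18.998 = 56.994
  H: 6 × 1.008 = 6.048
  N: 3 × 14.007 = 42.021
  O: 1 × 15.999 = 15.999
Sum: 5×12.011 + 3×18.998 + 6×1.008 + 3×14.007 + 1×15.999 = 181.117 → 181.12 g/mol.

181.12 g/mol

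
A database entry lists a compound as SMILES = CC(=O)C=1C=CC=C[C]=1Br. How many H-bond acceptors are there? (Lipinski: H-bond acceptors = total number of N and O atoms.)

N atoms: 0; O atoms: 1.
Lipinski HBA = 0 + 1 = 1.

1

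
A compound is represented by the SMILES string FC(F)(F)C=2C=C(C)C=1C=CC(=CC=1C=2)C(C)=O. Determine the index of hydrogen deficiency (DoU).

8

Molecular formula: C14H11F3O.
DoU = (2C + 2 + N − H − X) / 2, where X is the halogen count and O/S are ignored.
    = (2·14 + 2 + 0 − 11 − 3) / 2 = 16 / 2 = 8.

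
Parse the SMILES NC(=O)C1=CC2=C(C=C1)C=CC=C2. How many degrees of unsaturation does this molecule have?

Molecular formula: C11H9NO.
DoU = (2C + 2 + N − H − X) / 2, where X is the halogen count and O/S are ignored.
    = (2·11 + 2 + 1 − 9 − 0) / 2 = 16 / 2 = 8.

8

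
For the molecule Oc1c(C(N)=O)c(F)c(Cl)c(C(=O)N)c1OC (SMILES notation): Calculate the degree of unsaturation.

6

Molecular formula: C9H8ClFN2O4.
DoU = (2C + 2 + N − H − X) / 2, where X is the halogen count and O/S are ignored.
    = (2·9 + 2 + 2 − 8 − 2) / 2 = 12 / 2 = 6.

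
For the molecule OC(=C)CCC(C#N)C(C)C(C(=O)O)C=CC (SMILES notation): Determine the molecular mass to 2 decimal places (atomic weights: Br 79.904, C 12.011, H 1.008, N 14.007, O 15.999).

237.30 g/mol

First, the molecular formula is C13H19NO3 (counting implicit H from valence).
  C: 13 × 12.011 = 156.143
  H: 19 × 1.008 = 19.152
  N: 1 × 14.007 = 14.007
  O: 3 × 15.999 = 47.997
Sum: 13×12.011 + 19×1.008 + 1×14.007 + 3×15.999 = 237.299 → 237.30 g/mol.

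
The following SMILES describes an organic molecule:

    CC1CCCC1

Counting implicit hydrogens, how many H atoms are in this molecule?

Walk through each heavy atom and fill implicit hydrogens from standard valence (C 4, N 3, O 2, S 2, halogen 1):
  atom 1: C, bond orders sum to 1 (valence 4) → 3 H
  atom 2: C, bond orders sum to 3 (valence 4) → 1 H
  atom 3: C, bond orders sum to 2 (valence 4) → 2 H
  atom 4: C, bond orders sum to 2 (valence 4) → 2 H
  atom 5: C, bond orders sum to 2 (valence 4) → 2 H
  atom 6: C, bond orders sum to 2 (valence 4) → 2 H
Total hydrogens: 12.

12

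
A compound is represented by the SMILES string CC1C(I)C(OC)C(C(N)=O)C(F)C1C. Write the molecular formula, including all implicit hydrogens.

Walk through each heavy atom and fill implicit hydrogens from standard valence (C 4, N 3, O 2, S 2, halogen 1):
  atom 1: C, bond orders sum to 1 (valence 4) → 3 H
  atom 2: C, bond orders sum to 3 (valence 4) → 1 H
  atom 3: C, bond orders sum to 3 (valence 4) → 1 H
  atom 4: I (halogen, monovalent) → 0 H
  atom 5: C, bond orders sum to 3 (valence 4) → 1 H
  atom 6: O, bond orders sum to 2 (valence 2) → 0 H
  atom 7: C, bond orders sum to 1 (valence 4) → 3 H
  atom 8: C, bond orders sum to 3 (valence 4) → 1 H
  atom 9: C, bond orders sum to 4 (valence 4) → 0 H
  atom 10: N, bond orders sum to 1 (valence 3) → 2 H
  atom 11: O, bond orders sum to 2 (valence 2) → 0 H
  atom 12: C, bond orders sum to 3 (valence 4) → 1 H
  atom 13: F (halogen, monovalent) → 0 H
  atom 14: C, bond orders sum to 3 (valence 4) → 1 H
  atom 15: C, bond orders sum to 1 (valence 4) → 3 H
Totals → C:10, H:17, F:1, I:1, N:1, O:2.

C10H17FINO2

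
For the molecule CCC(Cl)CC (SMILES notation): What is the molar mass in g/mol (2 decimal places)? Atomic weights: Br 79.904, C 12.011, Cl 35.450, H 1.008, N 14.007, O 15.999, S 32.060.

First, the molecular formula is C5H11Cl (counting implicit H from valence).
  C: 5 × 12.011 = 60.055
  Cl: 1 × 35.450 = 35.450
  H: 11 × 1.008 = 11.088
Sum: 5×12.011 + 1×35.450 + 11×1.008 = 106.593 → 106.59 g/mol.

106.59 g/mol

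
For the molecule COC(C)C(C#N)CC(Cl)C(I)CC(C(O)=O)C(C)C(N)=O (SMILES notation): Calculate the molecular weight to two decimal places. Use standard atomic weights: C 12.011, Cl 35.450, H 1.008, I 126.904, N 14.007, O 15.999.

444.69 g/mol

First, the molecular formula is C14H22ClIN2O4 (counting implicit H from valence).
  C: 14 × 12.011 = 168.154
  Cl: 1 × 35.450 = 35.450
  H: 22 × 1.008 = 22.176
  I: 1 × 126.904 = 126.904
  N: 2 × 14.007 = 28.014
  O: 4 × 15.999 = 63.996
Sum: 14×12.011 + 1×35.450 + 22×1.008 + 1×126.904 + 2×14.007 + 4×15.999 = 444.694 → 444.69 g/mol.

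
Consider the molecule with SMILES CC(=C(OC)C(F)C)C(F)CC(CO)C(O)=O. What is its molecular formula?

Walk through each heavy atom and fill implicit hydrogens from standard valence (C 4, N 3, O 2, S 2, halogen 1):
  atom 1: C, bond orders sum to 1 (valence 4) → 3 H
  atom 2: C, bond orders sum to 4 (valence 4) → 0 H
  atom 3: C, bond orders sum to 4 (valence 4) → 0 H
  atom 4: O, bond orders sum to 2 (valence 2) → 0 H
  atom 5: C, bond orders sum to 1 (valence 4) → 3 H
  atom 6: C, bond orders sum to 3 (valence 4) → 1 H
  atom 7: F (halogen, monovalent) → 0 H
  atom 8: C, bond orders sum to 1 (valence 4) → 3 H
  atom 9: C, bond orders sum to 3 (valence 4) → 1 H
  atom 10: F (halogen, monovalent) → 0 H
  atom 11: C, bond orders sum to 2 (valence 4) → 2 H
  atom 12: C, bond orders sum to 3 (valence 4) → 1 H
  atom 13: C, bond orders sum to 2 (valence 4) → 2 H
  atom 14: O, bond orders sum to 1 (valence 2) → 1 H
  atom 15: C, bond orders sum to 4 (valence 4) → 0 H
  atom 16: O, bond orders sum to 1 (valence 2) → 1 H
  atom 17: O, bond orders sum to 2 (valence 2) → 0 H
Totals → C:11, H:18, F:2, O:4.

C11H18F2O4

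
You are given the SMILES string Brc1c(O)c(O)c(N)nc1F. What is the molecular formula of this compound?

C5H4BrFN2O2

Walk through each heavy atom and fill implicit hydrogens from standard valence (C 4, N 3, O 2, S 2, halogen 1); for lowercase aromatic atoms, an aromatic c carries 1 H when it has two neighbours and 0 H with three, and aromatic n carries 0 H:
  atom 1: Br (halogen, monovalent) → 0 H
  atom 2: aromatic c, 3 neighbours → 0 H
  atom 3: aromatic c, 3 neighbours → 0 H
  atom 4: O, bond orders sum to 1 (valence 2) → 1 H
  atom 5: aromatic c, 3 neighbours → 0 H
  atom 6: O, bond orders sum to 1 (valence 2) → 1 H
  atom 7: aromatic c, 3 neighbours → 0 H
  atom 8: N, bond orders sum to 1 (valence 3) → 2 H
  atom 9: aromatic n, 2 neighbours → 0 H
  atom 10: aromatic c, 3 neighbours → 0 H
  atom 11: F (halogen, monovalent) → 0 H
Totals → C:5, H:4, Br:1, F:1, N:2, O:2.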